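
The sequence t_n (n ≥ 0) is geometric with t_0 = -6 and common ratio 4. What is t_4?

-1536

t_n = (-6)·4^(n-0).
t_4 = (-6)·4^4 = -1536.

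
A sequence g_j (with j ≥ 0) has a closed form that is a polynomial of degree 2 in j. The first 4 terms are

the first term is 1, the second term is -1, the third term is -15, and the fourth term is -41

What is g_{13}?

1st diffs: -2, -14, -26.
2nd diffs: -12, -12 (constant).
Newton forward-difference form: g_j = 1 + (-2)·C(j,1) + (-12)·C(j,2).
At j = 13: j = 13, so g_{13} = 1 - 26 - 936 = -961.

-961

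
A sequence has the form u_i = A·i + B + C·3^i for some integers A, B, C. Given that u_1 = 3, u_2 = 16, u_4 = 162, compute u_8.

13126

Plug in i = 1, 2, 4: A + B + 3C = 3; 2A + B + 9C = 16; 4A + B + 81C = 162.
Subtracting the first from the second: A + 6C = 13.
Subtracting the second from the third: 2A + 72C = 146.
Solving: C = 2, A = 1, then B = -4.
So u_i = 1·i + (-4) + 2·3^i; at i=8 this is 13126.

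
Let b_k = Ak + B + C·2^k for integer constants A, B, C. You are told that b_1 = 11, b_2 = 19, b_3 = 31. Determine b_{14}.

32827

Write the equations: A + B + 2C = 11; 2A + B + 4C = 19; 3A + B + 8C = 31.
Subtracting the first from the second: A + 2C = 8.
Subtracting the second from the third: A + 4C = 12.
Solving: C = 2, A = 4, then B = 3.
Hence b_{14} = 4·14 + 3 + 2·16384 = 32827.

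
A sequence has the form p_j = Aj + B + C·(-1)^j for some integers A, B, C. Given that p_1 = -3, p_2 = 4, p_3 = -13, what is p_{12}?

At j = 1, 2, 3: A + B - C = -3; 2A + B + C = 4; 3A + B - C = -13.
Subtracting the first from the second: A + 2C = 7.
Subtracting the second from the third: A - 2C = -17.
Solving: C = 6, A = -5, then B = 8.
Therefore p_{12} = -60 + 8 + 6·1 = -46.

-46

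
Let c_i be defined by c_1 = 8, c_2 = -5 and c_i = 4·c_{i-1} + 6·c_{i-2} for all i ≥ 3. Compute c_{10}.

1769392

Applying the relation repeatedly:
c_3 = 28  c_4 = 82  c_5 = 496  c_6 = 2476  c_7 = 12880  c_8 = 66376  c_9 = 342784  c_{10} = 1769392.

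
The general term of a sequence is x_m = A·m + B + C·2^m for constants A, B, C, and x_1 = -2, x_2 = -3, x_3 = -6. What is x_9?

At m = 1, 2, 3: A + B + 2C = -2; 2A + B + 4C = -3; 3A + B + 8C = -6.
Subtracting the first from the second: A + 2C = -1.
Subtracting the second from the third: A + 4C = -3.
Solving: C = -1, A = 1, then B = -1.
So x_m = 1·m + (-1) + (-1)·2^m; at m=9 this is -504.

-504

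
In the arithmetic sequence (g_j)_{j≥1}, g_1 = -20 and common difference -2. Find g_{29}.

g_j = -20 + (j - 1)·(-2).
g_{29} = -20 + 28·(-2) = -76.

-76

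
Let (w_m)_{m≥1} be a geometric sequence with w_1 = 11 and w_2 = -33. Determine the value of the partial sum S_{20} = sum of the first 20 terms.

Common ratio r = -3.
w_m = 11·(-3)^(m-1).
S = 11·((-3)^20 - 1)/(-3 - 1) = 11·(3486784401 - 1)/(-4) = -9588657100.

-9588657100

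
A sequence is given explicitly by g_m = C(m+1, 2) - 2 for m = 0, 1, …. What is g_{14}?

C(15, 2) = 105, so g_{14} = 103.

103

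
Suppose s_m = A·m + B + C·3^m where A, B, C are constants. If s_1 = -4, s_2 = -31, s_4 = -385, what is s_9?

-98380

Plug in m = 1, 2, 4: A + B + 3C = -4; 2A + B + 9C = -31; 4A + B + 81C = -385.
Subtracting the first from the second: A + 6C = -27.
Subtracting the second from the third: 2A + 72C = -354.
Solving: C = -5, A = 3, then B = 8.
Hence s_9 = 3·9 + 8 + (-5)·19683 = -98380.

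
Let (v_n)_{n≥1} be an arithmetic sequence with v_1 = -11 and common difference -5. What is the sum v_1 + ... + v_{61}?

v_n = -11 + (n - 1)·(-5).
v_{61} = -311; S = 61·(-11 + (-311))/2 = -9821.

-9821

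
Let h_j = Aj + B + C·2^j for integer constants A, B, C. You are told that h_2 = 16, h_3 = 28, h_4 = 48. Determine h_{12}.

8240

The three given values yield: 2A + B + 4C = 16; 3A + B + 8C = 28; 4A + B + 16C = 48.
Subtracting the first from the second: A + 4C = 12.
Subtracting the second from the third: A + 8C = 20.
Solving: C = 2, A = 4, then B = 0.
Hence h_{12} = 4·12 + 0 + 2·4096 = 8240.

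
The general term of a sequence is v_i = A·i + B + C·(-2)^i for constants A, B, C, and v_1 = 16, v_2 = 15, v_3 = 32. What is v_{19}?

The three given values yield: A + B - 2C = 16; 2A + B + 4C = 15; 3A + B - 8C = 32.
Subtracting the first from the second: A + 6C = -1.
Subtracting the second from the third: A - 12C = 17.
Solving: C = -1, A = 5, then B = 9.
Therefore v_{19} = 95 + 9 + (-1)·(-524288) = 524392.

524392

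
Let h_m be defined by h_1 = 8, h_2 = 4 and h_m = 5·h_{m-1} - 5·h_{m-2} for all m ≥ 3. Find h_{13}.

-15875000

Step forward from the initial values:
h_3 = -20; h_4 = -120; h_5 = -500; …; h_{10} = -335000; h_{11} = -1212500; h_{12} = -4387500; h_{13} = -15875000.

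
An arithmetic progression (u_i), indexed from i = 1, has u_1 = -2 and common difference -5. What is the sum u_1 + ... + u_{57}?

u_i = -2 + (i - 1)·(-5).
u_{57} = -282; S = 57·(-2 + (-282))/2 = -8094.

-8094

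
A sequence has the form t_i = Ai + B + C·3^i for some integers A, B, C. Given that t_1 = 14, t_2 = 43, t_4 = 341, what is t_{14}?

The three given values yield: A + B + 3C = 14; 2A + B + 9C = 43; 4A + B + 81C = 341.
Subtracting the first from the second: A + 6C = 29.
Subtracting the second from the third: 2A + 72C = 298.
Solving: C = 4, A = 5, then B = -3.
Therefore t_{14} = 70 + (-3) + 4·4782969 = 19131943.

19131943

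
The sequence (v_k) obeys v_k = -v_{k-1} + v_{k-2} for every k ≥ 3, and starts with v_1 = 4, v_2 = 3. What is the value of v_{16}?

Iterate the recurrence:
v_3 = 1;  v_4 = 2;  v_5 = -1;  …;  v_{13} = -76;  v_{14} = 123;  v_{15} = -199;  v_{16} = 322.

322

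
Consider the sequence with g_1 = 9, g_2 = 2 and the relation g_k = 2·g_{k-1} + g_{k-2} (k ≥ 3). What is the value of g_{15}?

462713

Compute successive terms:
g_3 = 13, g_4 = 28, g_5 = 69, …, g_{12} = 32884, g_{13} = 79389, g_{14} = 191662, g_{15} = 462713.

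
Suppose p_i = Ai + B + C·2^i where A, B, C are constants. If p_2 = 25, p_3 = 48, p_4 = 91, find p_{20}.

5242939

The three given values yield: 2A + B + 4C = 25; 3A + B + 8C = 48; 4A + B + 16C = 91.
Subtracting the first from the second: A + 4C = 23.
Subtracting the second from the third: A + 8C = 43.
Solving: C = 5, A = 3, then B = -1.
Therefore p_{20} = 60 + (-1) + 5·1048576 = 5242939.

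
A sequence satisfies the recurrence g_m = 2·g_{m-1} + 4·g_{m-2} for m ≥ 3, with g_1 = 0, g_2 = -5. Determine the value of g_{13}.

-1474560

Step forward from the initial values:
g_3 = -10;  g_4 = -40;  g_5 = -120;  …;  g_{10} = -43520;  g_{11} = -140800;  g_{12} = -455680;  g_{13} = -1474560.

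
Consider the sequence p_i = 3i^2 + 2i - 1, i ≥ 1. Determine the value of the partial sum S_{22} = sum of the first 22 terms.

11869

Over i = 1..22: Σi = 253, Σi² = 3795.
Total = (3)·3795 + (2)·253 + (-1)·22 = 11869.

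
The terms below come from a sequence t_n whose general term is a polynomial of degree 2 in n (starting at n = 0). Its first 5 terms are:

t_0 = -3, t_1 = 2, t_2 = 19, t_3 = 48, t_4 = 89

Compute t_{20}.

1st diffs: 5, 17, 29, 41.
2nd diffs: 12, 12, 12 (constant).
So t_n = 6n^2 - n - 3.
Evaluating at n = 20 gives t_{20} = 2377.

2377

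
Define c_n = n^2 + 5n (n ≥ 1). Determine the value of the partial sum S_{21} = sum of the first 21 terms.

4466

Over n = 1..21: Σn = 231, Σn² = 3311.
Total = (1)·3311 + (5)·231 = 4466.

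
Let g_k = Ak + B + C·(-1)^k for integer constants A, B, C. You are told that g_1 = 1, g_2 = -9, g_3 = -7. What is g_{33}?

Plug in k = 1, 2, 3: A + B - C = 1; 2A + B + C = -9; 3A + B - C = -7.
Subtracting the first from the second: A + 2C = -10.
Subtracting the second from the third: A - 2C = 2.
Solving: C = -3, A = -4, then B = 2.
Hence g_{33} = -4·33 + 2 + (-3)·(-1) = -127.

-127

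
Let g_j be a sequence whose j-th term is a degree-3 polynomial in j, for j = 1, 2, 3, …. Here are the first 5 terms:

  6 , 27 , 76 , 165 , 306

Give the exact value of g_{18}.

12331

1st diffs: 21, 49, 89, 141.
2nd diffs: 28, 40, 52.
3rd diffs: 12, 12 (constant).
Newton forward-difference form: g_j = 6 + 21·C(j-1,1) + 28·C(j-1,2) + 12·C(j-1,3).
At j = 18: j-1 = 17, so g_{18} = 6 + 357 + 3808 + 8160 = 12331.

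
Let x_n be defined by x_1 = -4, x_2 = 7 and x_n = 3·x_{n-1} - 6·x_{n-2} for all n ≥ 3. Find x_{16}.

Iterate the recurrence:
x_3 = 45; x_4 = 93; x_5 = 9; …; x_{13} = -302535; x_{14} = -847827; x_{15} = -728271; x_{16} = 2902149.

2902149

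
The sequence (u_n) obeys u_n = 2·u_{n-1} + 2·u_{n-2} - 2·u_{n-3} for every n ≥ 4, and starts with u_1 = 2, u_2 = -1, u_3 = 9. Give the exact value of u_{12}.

Compute successive terms:
u_4 = 12; u_5 = 44; u_6 = 94; u_7 = 252; u_8 = 604; u_9 = 1524; u_{10} = 3752; u_{11} = 9344; u_{12} = 23144.

23144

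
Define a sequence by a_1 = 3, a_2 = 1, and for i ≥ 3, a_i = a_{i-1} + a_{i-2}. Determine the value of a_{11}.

157

Compute successive terms:
a_3 = 4  a_4 = 5  a_5 = 9  a_6 = 14  a_7 = 23  a_8 = 37  a_9 = 60  a_{10} = 97  a_{11} = 157.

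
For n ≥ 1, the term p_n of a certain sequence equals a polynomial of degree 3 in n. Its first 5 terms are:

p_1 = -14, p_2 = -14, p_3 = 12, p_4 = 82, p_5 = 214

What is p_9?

1722

1st diffs: 0, 26, 70, 132.
2nd diffs: 26, 44, 62.
3rd diffs: 18, 18 (constant).
Newton forward-difference form: p_n = -14 + 26·C(n-1,2) + 18·C(n-1,3).
At n = 9: n-1 = 8, so p_9 = -14 + 728 + 1008 = 1722.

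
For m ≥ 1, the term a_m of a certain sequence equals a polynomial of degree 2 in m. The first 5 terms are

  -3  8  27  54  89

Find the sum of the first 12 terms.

1st diffs: 11, 19, 27, 35.
2nd diffs: 8, 8, 8 (constant).
Newton forward-difference form: a_m = -3 + 11·C(m-1,1) + 8·C(m-1,2).
Continuing: …, 132, 183, 242, 309, …, a_{12} = 558.
Summing m = 1..12 (12 terms) gives 2450.

2450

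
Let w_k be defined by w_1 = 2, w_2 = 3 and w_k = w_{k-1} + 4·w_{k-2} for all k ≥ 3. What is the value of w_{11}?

Compute successive terms:
w_3 = 11, w_4 = 23, w_5 = 67, w_6 = 159, w_7 = 427, w_8 = 1063, w_9 = 2771, w_{10} = 7023, w_{11} = 18107.

18107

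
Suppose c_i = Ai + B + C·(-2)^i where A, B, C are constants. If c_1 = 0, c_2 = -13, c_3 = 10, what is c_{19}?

1048554

The three given values yield: A + B - 2C = 0; 2A + B + 4C = -13; 3A + B - 8C = 10.
Subtracting the first from the second: A + 6C = -13.
Subtracting the second from the third: A - 12C = 23.
Solving: C = -2, A = -1, then B = -3.
So c_i = -1·i + (-3) + (-2)·(-2)^i; at i=19 this is 1048554.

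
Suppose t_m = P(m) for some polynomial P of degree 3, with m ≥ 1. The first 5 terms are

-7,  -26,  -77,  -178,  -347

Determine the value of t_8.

1st diffs: -19, -51, -101, -169.
2nd diffs: -32, -50, -68.
3rd diffs: -18, -18 (constant).
Newton forward-difference form: t_m = -7 + (-19)·C(m-1,1) + (-32)·C(m-1,2) + (-18)·C(m-1,3).
At m = 8: m-1 = 7, so t_8 = -7 - 133 - 672 - 630 = -1442.

-1442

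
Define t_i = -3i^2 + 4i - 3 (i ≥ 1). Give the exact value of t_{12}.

-387

t_{12} = -3·12^2 + 4·12 - 3 = -387.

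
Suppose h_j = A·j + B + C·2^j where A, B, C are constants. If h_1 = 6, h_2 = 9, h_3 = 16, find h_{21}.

4194286

Plug in j = 1, 2, 3: A + B + 2C = 6; 2A + B + 4C = 9; 3A + B + 8C = 16.
Subtracting the first from the second: A + 2C = 3.
Subtracting the second from the third: A + 4C = 7.
Solving: C = 2, A = -1, then B = 3.
Hence h_{21} = -1·21 + 3 + 2·2097152 = 4194286.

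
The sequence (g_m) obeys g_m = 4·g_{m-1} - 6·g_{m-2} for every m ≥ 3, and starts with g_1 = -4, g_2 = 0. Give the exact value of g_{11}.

-36480

Iterate the recurrence:
g_3 = 24; g_4 = 96; g_5 = 240; g_6 = 384; g_7 = 96; g_8 = -1920; g_9 = -8256; g_{10} = -21504; g_{11} = -36480.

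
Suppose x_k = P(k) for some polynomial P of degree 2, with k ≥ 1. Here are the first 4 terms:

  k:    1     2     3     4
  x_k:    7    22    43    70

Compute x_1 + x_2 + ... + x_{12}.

2394

1st diffs: 15, 21, 27.
2nd diffs: 6, 6 (constant).
So x_k = 3k^2 + 6k - 2.
Continuing: …, 103, 142, 187, 238, …, x_{12} = 502.
Summing k = 1..12 (12 terms) gives 2394.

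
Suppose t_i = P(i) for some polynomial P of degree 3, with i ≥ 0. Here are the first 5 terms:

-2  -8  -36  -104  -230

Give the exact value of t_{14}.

1st diffs: -6, -28, -68, -126.
2nd diffs: -22, -40, -58.
3rd diffs: -18, -18 (constant).
Newton forward-difference form: t_i = -2 + (-6)·C(i,1) + (-22)·C(i,2) + (-18)·C(i,3).
At i = 14: i = 14, so t_{14} = -2 - 84 - 2002 - 6552 = -8640.

-8640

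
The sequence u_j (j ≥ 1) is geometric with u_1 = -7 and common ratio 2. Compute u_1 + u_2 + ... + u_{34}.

u_j = (-7)·2^(j-1).
S = (-7)·(2^34 - 1)/(2 - 1) = (-7)·(17179869184 - 1)/(1) = -120259084281.

-120259084281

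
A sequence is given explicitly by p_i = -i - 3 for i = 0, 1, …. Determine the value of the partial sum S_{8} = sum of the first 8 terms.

Over i = 0..7: Σi = 28.
Total = (-1)·28 + (-3)·8 = -52.

-52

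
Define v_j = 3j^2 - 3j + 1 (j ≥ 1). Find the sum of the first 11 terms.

Over j = 1..11: Σj = 66, Σj² = 506.
Total = (3)·506 + (-3)·66 + (1)·11 = 1331.

1331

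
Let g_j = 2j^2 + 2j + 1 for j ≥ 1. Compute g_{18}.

685

g_{18} = 2·18^2 + 2·18 + 1 = 685.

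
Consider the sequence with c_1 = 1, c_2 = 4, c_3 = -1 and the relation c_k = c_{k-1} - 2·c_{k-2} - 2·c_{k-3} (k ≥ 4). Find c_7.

Applying the relation repeatedly:
c_4 = -11  c_5 = -17  c_6 = 7  c_7 = 63.

63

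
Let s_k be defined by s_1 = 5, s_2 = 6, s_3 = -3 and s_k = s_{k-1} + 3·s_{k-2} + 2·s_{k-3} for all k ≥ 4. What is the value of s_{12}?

Iterate the recurrence:
s_4 = 25, s_5 = 28, s_6 = 97, s_7 = 231, s_8 = 578, s_9 = 1465, s_{10} = 3661, s_{11} = 9212, s_{12} = 23125.

23125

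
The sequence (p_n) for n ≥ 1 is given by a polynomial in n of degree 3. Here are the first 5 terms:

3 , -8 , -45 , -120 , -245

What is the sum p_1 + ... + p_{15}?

-29320

1st diffs: -11, -37, -75, -125.
2nd diffs: -26, -38, -50.
3rd diffs: -12, -12 (constant).
Newton forward-difference form: p_n = 3 + (-11)·C(n-1,1) + (-26)·C(n-1,2) + (-12)·C(n-1,3).
Continuing: …, -432, -693, -1040, -1485, …, p_{15} = -6885.
Summing n = 1..15 (15 terms) gives -29320.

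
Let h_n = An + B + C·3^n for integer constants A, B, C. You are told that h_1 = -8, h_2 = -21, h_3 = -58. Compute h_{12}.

The three given values yield: A + B + 3C = -8; 2A + B + 9C = -21; 3A + B + 27C = -58.
Subtracting the first from the second: A + 6C = -13.
Subtracting the second from the third: A + 18C = -37.
Solving: C = -2, A = -1, then B = -1.
Hence h_{12} = -1·12 + (-1) + (-2)·531441 = -1062895.

-1062895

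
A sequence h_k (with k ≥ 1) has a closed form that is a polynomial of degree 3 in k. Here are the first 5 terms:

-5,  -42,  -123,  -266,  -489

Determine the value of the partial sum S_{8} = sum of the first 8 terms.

1st diffs: -37, -81, -143, -223.
2nd diffs: -44, -62, -80.
3rd diffs: -18, -18 (constant).
Newton forward-difference form: h_k = -5 + (-37)·C(k-1,1) + (-44)·C(k-1,2) + (-18)·C(k-1,3).
Continuing: -810, -1247, -1818.
Summing k = 1..8 (8 terms) gives -4800.

-4800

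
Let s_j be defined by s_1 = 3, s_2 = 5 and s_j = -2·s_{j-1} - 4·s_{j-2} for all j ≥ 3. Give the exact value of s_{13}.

12288

Step forward from the initial values:
s_3 = -22, s_4 = 24, s_5 = 40, …, s_{10} = 1536, s_{11} = 2560, s_{12} = -11264, s_{13} = 12288.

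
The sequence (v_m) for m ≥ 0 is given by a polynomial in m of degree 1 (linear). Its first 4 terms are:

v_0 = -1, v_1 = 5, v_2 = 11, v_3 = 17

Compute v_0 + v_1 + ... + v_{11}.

1st diffs: 6, 6, 6 (constant).
So v_m = 6m - 1.
Continuing: …, 23, 29, 35, 41, …, v_{11} = 65.
Summing m = 0..11 (12 terms) gives 384.

384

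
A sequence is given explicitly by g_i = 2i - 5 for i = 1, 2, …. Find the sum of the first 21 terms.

Over i = 1..21: Σi = 231.
Total = (2)·231 + (-5)·21 = 357.

357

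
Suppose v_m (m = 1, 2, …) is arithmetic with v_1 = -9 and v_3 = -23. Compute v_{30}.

-212

Common difference d = (-23 - (-9)) / (3 - 1) = -7.
v_m = -9 + (m - 1)·(-7).
v_{30} = -9 + 29·(-7) = -212.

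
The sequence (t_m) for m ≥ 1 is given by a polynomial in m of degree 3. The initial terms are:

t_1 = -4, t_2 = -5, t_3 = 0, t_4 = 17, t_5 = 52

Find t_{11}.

976

1st diffs: -1, 5, 17, 35.
2nd diffs: 6, 12, 18.
3rd diffs: 6, 6 (constant).
Newton forward-difference form: t_m = -4 + (-1)·C(m-1,1) + 6·C(m-1,2) + 6·C(m-1,3).
At m = 11: m-1 = 10, so t_{11} = -4 - 10 + 270 + 720 = 976.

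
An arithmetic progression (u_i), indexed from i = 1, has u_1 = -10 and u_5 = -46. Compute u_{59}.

Common difference d = (-46 - (-10)) / (5 - 1) = -9.
u_i = -10 + (i - 1)·(-9).
u_{59} = -10 + 58·(-9) = -532.

-532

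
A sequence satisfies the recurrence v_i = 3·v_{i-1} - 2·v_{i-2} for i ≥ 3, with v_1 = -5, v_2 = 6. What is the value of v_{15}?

Iterate the recurrence:
v_3 = 28  v_4 = 72  v_5 = 160  …  v_{12} = 22512  v_{13} = 45040  v_{14} = 90096  v_{15} = 180208.
(Characteristic roots are 2 and 1.)

180208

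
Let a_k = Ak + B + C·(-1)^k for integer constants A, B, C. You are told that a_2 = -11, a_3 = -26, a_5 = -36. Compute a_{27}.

-146

At k = 2, 3, 5: 2A + B + C = -11; 3A + B - C = -26; 5A + B - C = -36.
Subtracting the first from the second: A - 2C = -15.
Subtracting the second from the third: 2A = -10.
Solving: C = 5, A = -5, then B = -6.
Hence a_{27} = -5·27 + (-6) + 5·(-1) = -146.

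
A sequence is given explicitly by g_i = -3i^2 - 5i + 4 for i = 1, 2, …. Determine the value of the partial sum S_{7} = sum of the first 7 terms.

-532

Over i = 1..7: Σi = 28, Σi² = 140.
Total = (-3)·140 + (-5)·28 + (4)·7 = -532.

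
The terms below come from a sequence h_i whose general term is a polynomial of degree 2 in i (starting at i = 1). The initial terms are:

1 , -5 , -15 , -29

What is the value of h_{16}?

1st diffs: -6, -10, -14.
2nd diffs: -4, -4 (constant).
Newton forward-difference form: h_i = 1 + (-6)·C(i-1,1) + (-4)·C(i-1,2).
At i = 16: i-1 = 15, so h_{16} = 1 - 90 - 420 = -509.

-509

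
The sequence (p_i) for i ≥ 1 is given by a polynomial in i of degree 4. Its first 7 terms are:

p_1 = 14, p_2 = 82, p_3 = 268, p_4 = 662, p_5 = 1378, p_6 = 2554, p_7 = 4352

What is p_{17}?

1st diffs: 68, 186, 394, 716, 1176, 1798.
2nd diffs: 118, 208, 322, 460, 622.
3rd diffs: 90, 114, 138, 162.
4th diffs: 24, 24, 24 (constant).
Newton forward-difference form: p_i = 14 + 68·C(i-1,1) + 118·C(i-1,2) + 90·C(i-1,3) + 24·C(i-1,4).
At i = 17: i-1 = 16, so p_{17} = 14 + 1088 + 14160 + 50400 + 43680 = 109342.

109342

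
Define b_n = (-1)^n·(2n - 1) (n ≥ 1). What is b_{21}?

-41

(-1)^21 = -1; 2n - 1 at n=21 is 41; so b_{21} = -41.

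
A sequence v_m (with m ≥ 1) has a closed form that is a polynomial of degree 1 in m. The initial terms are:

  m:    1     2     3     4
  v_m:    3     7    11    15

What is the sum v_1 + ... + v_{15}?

1st diffs: 4, 4, 4 (constant).
So v_m = 4m - 1.
Continuing: …, 19, 23, 27, 31, …, v_{15} = 59.
Summing m = 1..15 (15 terms) gives 465.

465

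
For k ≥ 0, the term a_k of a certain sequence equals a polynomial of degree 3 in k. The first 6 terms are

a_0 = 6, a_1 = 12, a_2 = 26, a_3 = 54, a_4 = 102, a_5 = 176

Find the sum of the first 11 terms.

1st diffs: 6, 14, 28, 48, 74.
2nd diffs: 8, 14, 20, 26.
3rd diffs: 6, 6, 6 (constant).
Newton forward-difference form: a_k = 6 + 6·C(k,1) + 8·C(k,2) + 6·C(k,3).
Continuing: …, 282, 426, 614, 852, …, a_{10} = 1146.
Summing k = 0..10 (11 terms) gives 3696.

3696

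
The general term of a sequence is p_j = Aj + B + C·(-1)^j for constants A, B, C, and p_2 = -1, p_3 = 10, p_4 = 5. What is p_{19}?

58

Write the equations: 2A + B + C = -1; 3A + B - C = 10; 4A + B + C = 5.
Subtracting the first from the second: A - 2C = 11.
Subtracting the second from the third: A + 2C = -5.
Solving: C = -4, A = 3, then B = -3.
Therefore p_{19} = 57 + (-3) + (-4)·(-1) = 58.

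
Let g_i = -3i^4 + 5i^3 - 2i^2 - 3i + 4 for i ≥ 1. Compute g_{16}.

g_{16} = -3·16^4 + 5·16^3 - 2·16^2 - 3·16 + 4 = -176684.

-176684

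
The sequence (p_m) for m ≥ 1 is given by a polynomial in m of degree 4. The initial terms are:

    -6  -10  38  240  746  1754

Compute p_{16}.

1st diffs: -4, 48, 202, 506, 1008.
2nd diffs: 52, 154, 304, 502.
3rd diffs: 102, 150, 198.
4th diffs: 48, 48 (constant).
Newton forward-difference form: p_m = -6 + (-4)·C(m-1,1) + 52·C(m-1,2) + 102·C(m-1,3) + 48·C(m-1,4).
At m = 16: m-1 = 15, so p_{16} = -6 - 60 + 5460 + 46410 + 65520 = 117324.

117324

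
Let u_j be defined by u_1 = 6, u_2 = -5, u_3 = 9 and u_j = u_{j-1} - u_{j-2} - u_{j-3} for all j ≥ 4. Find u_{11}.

57

Iterate the recurrence:
u_4 = 8, u_5 = 4, u_6 = -13, u_7 = -25, u_8 = -16, u_9 = 22, u_{10} = 63, u_{11} = 57.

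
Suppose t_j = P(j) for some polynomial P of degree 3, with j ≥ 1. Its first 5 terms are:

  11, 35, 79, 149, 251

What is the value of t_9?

1st diffs: 24, 44, 70, 102.
2nd diffs: 20, 26, 32.
3rd diffs: 6, 6 (constant).
So t_j = j^3 + 4j^2 + 5j + 1.
Evaluating at j = 9 gives t_9 = 1099.

1099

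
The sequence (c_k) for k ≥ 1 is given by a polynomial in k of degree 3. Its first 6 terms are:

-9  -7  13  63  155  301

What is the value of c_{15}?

1st diffs: 2, 20, 50, 92, 146.
2nd diffs: 18, 30, 42, 54.
3rd diffs: 12, 12, 12 (constant).
Newton forward-difference form: c_k = -9 + 2·C(k-1,1) + 18·C(k-1,2) + 12·C(k-1,3).
At k = 15: k-1 = 14, so c_{15} = -9 + 28 + 1638 + 4368 = 6025.

6025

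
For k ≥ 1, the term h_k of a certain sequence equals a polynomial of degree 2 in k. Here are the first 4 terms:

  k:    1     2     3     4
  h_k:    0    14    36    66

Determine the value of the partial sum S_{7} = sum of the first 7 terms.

574

1st diffs: 14, 22, 30.
2nd diffs: 8, 8 (constant).
Newton forward-difference form: h_k = 14·C(k-1,1) + 8·C(k-1,2).
Continuing: 104, 150, 204.
Summing k = 1..7 (7 terms) gives 574.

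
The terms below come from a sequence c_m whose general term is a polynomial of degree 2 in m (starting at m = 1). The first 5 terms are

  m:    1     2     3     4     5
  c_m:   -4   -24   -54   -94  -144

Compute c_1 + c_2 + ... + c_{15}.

1st diffs: -20, -30, -40, -50.
2nd diffs: -10, -10, -10 (constant).
So c_m = -5m^2 - 5m + 6.
Continuing: …, -204, -274, -354, -444, …, c_{15} = -1194.
Summing m = 1..15 (15 terms) gives -6710.

-6710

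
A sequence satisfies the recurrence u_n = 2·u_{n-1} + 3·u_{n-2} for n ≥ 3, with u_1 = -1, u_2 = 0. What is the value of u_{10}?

-4920

Applying the relation repeatedly:
u_3 = -3;  u_4 = -6;  u_5 = -21;  u_6 = -60;  u_7 = -183;  u_8 = -546;  u_9 = -1641;  u_{10} = -4920.
(Characteristic roots are 3 and -1.)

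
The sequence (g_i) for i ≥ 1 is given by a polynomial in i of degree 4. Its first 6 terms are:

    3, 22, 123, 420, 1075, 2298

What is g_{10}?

1st diffs: 19, 101, 297, 655, 1223.
2nd diffs: 82, 196, 358, 568.
3rd diffs: 114, 162, 210.
4th diffs: 48, 48 (constant).
So g_i = 2i^4 - i^3 - 3i^2 + 5i.
Evaluating at i = 10 gives g_{10} = 18750.

18750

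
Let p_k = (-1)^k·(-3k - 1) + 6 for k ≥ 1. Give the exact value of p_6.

-13

(-1)^6 = 1; -3k - 1 at k=6 is -19; so p_6 = -13.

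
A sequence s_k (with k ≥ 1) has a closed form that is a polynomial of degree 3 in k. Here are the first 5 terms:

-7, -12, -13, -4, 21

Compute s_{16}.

1st diffs: -5, -1, 9, 25.
2nd diffs: 4, 10, 16.
3rd diffs: 6, 6 (constant).
So s_k = k^3 - 4k^2 - 4.
Evaluating at k = 16 gives s_{16} = 3068.

3068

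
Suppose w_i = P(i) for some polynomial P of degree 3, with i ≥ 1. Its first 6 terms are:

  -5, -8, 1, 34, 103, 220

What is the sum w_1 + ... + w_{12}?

1st diffs: -3, 9, 33, 69, 117.
2nd diffs: 12, 24, 36, 48.
3rd diffs: 12, 12, 12 (constant).
Newton forward-difference form: w_i = -5 + (-3)·C(i-1,1) + 12·C(i-1,2) + 12·C(i-1,3).
Continuing: …, 397, 646, 979, 1408, …, w_{12} = 2602.
Summing i = 1..12 (12 terms) gives 8322.

8322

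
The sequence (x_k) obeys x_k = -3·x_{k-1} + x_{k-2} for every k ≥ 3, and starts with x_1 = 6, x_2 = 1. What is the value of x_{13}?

Iterate the recurrence:
x_3 = 3  x_4 = -8  x_5 = 27  …  x_{10} = -10592  x_{11} = 34983  x_{12} = -115541  x_{13} = 381606.

381606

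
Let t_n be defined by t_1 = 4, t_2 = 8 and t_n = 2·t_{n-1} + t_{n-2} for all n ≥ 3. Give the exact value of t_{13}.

133844

Compute successive terms:
t_3 = 20;  t_4 = 48;  t_5 = 116;  …;  t_{10} = 9512;  t_{11} = 22964;  t_{12} = 55440;  t_{13} = 133844.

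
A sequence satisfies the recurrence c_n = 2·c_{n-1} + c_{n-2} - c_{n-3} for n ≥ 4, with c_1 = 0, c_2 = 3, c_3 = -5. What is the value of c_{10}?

-1205

Compute successive terms:
c_4 = -7  c_5 = -22  c_6 = -46  c_7 = -107  c_8 = -238  c_9 = -537  c_{10} = -1205.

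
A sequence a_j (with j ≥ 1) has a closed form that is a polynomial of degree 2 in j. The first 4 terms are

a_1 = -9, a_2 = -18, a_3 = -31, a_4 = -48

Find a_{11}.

1st diffs: -9, -13, -17.
2nd diffs: -4, -4 (constant).
Newton forward-difference form: a_j = -9 + (-9)·C(j-1,1) + (-4)·C(j-1,2).
At j = 11: j-1 = 10, so a_{11} = -9 - 90 - 180 = -279.

-279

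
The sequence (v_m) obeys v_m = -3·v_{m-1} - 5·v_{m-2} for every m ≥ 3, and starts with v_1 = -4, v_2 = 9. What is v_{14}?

-81351

Iterate the recurrence:
v_3 = -7  v_4 = -24  v_5 = 107  …  v_{11} = 1043  v_{12} = -24249  v_{13} = 67532  v_{14} = -81351.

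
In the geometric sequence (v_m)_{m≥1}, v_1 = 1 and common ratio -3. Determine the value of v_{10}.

v_m = 1·(-3)^(m-1).
v_{10} = 1·(-3)^9 = -19683.

-19683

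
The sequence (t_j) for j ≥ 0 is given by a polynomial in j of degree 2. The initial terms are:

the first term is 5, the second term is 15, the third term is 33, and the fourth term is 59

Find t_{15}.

1st diffs: 10, 18, 26.
2nd diffs: 8, 8 (constant).
Newton forward-difference form: t_j = 5 + 10·C(j,1) + 8·C(j,2).
At j = 15: j = 15, so t_{15} = 5 + 150 + 840 = 995.

995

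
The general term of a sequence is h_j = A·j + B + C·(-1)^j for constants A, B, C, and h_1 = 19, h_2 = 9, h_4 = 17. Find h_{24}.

97

Plug in j = 1, 2, 4: A + B - C = 19; 2A + B + C = 9; 4A + B + C = 17.
Subtracting the first from the second: A + 2C = -10.
Subtracting the second from the third: 2A = 8.
Solving: C = -7, A = 4, then B = 8.
Therefore h_{24} = 96 + 8 + (-7)·1 = 97.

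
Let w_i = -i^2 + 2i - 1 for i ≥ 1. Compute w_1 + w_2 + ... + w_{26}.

Over i = 1..26: Σi = 351, Σi² = 6201.
Total = (-1)·6201 + (2)·351 + (-1)·26 = -5525.

-5525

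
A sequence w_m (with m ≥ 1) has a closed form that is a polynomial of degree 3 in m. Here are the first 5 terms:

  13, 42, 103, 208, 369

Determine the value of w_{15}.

1st diffs: 29, 61, 105, 161.
2nd diffs: 32, 44, 56.
3rd diffs: 12, 12 (constant).
So w_m = 2m^3 + 4m^2 + 3m + 4.
Evaluating at m = 15 gives w_{15} = 7699.

7699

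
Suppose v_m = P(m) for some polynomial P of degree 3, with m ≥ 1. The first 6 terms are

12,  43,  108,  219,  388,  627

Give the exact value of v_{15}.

7908

1st diffs: 31, 65, 111, 169, 239.
2nd diffs: 34, 46, 58, 70.
3rd diffs: 12, 12, 12 (constant).
So v_m = 2m^3 + 5m^2 + 2m + 3.
Evaluating at m = 15 gives v_{15} = 7908.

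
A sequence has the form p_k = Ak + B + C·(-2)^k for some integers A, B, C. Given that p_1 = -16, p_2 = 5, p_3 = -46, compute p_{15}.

-131122

Plug in k = 1, 2, 3: A + B - 2C = -16; 2A + B + 4C = 5; 3A + B - 8C = -46.
Subtracting the first from the second: A + 6C = 21.
Subtracting the second from the third: A - 12C = -51.
Solving: C = 4, A = -3, then B = -5.
So p_k = -3·k + (-5) + 4·(-2)^k; at k=15 this is -131122.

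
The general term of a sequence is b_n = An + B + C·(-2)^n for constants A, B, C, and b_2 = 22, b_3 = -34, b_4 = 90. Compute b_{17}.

-655298

The three given values yield: 2A + B + 4C = 22; 3A + B - 8C = -34; 4A + B + 16C = 90.
Subtracting the first from the second: A - 12C = -56.
Subtracting the second from the third: A + 24C = 124.
Solving: C = 5, A = 4, then B = -6.
Therefore b_{17} = 68 + (-6) + 5·(-131072) = -655298.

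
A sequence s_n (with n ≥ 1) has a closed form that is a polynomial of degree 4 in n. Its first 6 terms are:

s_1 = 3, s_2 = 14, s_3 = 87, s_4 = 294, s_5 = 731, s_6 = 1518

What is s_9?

1st diffs: 11, 73, 207, 437, 787.
2nd diffs: 62, 134, 230, 350.
3rd diffs: 72, 96, 120.
4th diffs: 24, 24 (constant).
So s_n = n^4 + 2n^3 - 6n^2 + 6.
Evaluating at n = 9 gives s_9 = 7539.

7539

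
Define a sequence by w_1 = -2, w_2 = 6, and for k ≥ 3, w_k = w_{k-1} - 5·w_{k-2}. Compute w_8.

566

Applying the relation repeatedly:
w_3 = 16  w_4 = -14  w_5 = -94  w_6 = -24  w_7 = 446  w_8 = 566.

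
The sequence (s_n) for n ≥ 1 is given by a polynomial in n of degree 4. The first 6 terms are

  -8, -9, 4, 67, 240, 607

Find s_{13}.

20704

1st diffs: -1, 13, 63, 173, 367.
2nd diffs: 14, 50, 110, 194.
3rd diffs: 36, 60, 84.
4th diffs: 24, 24 (constant).
Newton forward-difference form: s_n = -8 + (-1)·C(n-1,1) + 14·C(n-1,2) + 36·C(n-1,3) + 24·C(n-1,4).
At n = 13: n-1 = 12, so s_{13} = -8 - 12 + 924 + 7920 + 11880 = 20704.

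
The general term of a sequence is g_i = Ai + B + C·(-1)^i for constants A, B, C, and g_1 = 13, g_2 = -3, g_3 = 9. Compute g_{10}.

The three given values yield: A + B - C = 13; 2A + B + C = -3; 3A + B - C = 9.
Subtracting the first from the second: A + 2C = -16.
Subtracting the second from the third: A - 2C = 12.
Solving: C = -7, A = -2, then B = 8.
So g_i = -2·i + 8 + (-7)·(-1)^i; at i=10 this is -19.

-19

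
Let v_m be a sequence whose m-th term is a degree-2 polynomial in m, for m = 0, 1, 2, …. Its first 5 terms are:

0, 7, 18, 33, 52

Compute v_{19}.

817

1st diffs: 7, 11, 15, 19.
2nd diffs: 4, 4, 4 (constant).
Newton forward-difference form: v_m = 7·C(m,1) + 4·C(m,2).
At m = 19: m = 19, so v_{19} = 133 + 684 = 817.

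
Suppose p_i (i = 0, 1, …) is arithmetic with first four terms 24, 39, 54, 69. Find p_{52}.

Common difference d = 15.
p_i = 24 + (i - 0)·15.
p_{52} = 24 + 52·15 = 804.

804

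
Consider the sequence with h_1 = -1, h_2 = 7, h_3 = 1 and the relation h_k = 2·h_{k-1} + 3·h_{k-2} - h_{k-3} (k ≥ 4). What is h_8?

1285

Iterate the recurrence:
h_4 = 24, h_5 = 44, h_6 = 159, h_7 = 426, h_8 = 1285.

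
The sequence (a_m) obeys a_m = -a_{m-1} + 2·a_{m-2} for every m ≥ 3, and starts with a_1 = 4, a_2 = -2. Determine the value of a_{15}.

32770

Step forward from the initial values:
a_3 = 10, a_4 = -14, a_5 = 34, …, a_{12} = -4094, a_{13} = 8194, a_{14} = -16382, a_{15} = 32770.
(Characteristic roots are 1 and -2.)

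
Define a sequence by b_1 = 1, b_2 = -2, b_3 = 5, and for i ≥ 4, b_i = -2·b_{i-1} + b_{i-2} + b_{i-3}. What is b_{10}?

Compute successive terms:
b_4 = -11, b_5 = 25, b_6 = -56, b_7 = 126, b_8 = -283, b_9 = 636, b_{10} = -1429.

-1429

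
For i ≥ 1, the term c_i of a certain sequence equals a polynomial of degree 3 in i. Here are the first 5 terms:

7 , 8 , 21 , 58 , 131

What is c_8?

1st diffs: 1, 13, 37, 73.
2nd diffs: 12, 24, 36.
3rd diffs: 12, 12 (constant).
So c_i = 2i^3 - 6i^2 + 5i + 6.
Evaluating at i = 8 gives c_8 = 686.

686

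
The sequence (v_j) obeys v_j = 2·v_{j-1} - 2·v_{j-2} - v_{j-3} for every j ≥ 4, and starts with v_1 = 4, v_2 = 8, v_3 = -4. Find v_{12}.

Step forward from the initial values:
v_4 = -28, v_5 = -56, v_6 = -52, v_7 = 36, v_8 = 232, v_9 = 444, v_{10} = 388, v_{11} = -344, v_{12} = -1908.

-1908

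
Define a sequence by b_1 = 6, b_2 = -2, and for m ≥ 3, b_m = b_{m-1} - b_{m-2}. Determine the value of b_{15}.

-8

Applying the relation repeatedly:
b_3 = -8; b_4 = -6; b_5 = 2; …; b_{12} = 8; b_{13} = 6; b_{14} = -2; b_{15} = -8.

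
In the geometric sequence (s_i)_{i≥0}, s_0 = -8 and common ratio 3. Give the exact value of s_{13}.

s_i = (-8)·3^(i-0).
s_{13} = (-8)·3^13 = -12754584.

-12754584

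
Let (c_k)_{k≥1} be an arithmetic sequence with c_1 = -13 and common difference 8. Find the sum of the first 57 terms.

12027

c_k = -13 + (k - 1)·8.
c_{57} = 435; S = 57·(-13 + 435)/2 = 12027.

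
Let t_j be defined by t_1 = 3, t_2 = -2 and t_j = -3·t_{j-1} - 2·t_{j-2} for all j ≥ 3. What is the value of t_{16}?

32764

Iterate the recurrence:
t_3 = 0, t_4 = 4, t_5 = -12, …, t_{13} = -4092, t_{14} = 8188, t_{15} = -16380, t_{16} = 32764.
(Characteristic roots are -1 and -2.)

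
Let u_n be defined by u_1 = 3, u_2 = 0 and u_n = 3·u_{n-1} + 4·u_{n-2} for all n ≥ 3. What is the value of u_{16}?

Step forward from the initial values:
u_3 = 12  u_4 = 36  u_5 = 156  …  u_{13} = 10066332  u_{14} = 40265316  u_{15} = 161061276  u_{16} = 644245092.
(Characteristic roots are 4 and -1.)

644245092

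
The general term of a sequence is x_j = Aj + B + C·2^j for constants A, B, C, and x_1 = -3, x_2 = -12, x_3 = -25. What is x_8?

At j = 1, 2, 3: A + B + 2C = -3; 2A + B + 4C = -12; 3A + B + 8C = -25.
Subtracting the first from the second: A + 2C = -9.
Subtracting the second from the third: A + 4C = -13.
Solving: C = -2, A = -5, then B = 6.
Hence x_8 = -5·8 + 6 + (-2)·256 = -546.

-546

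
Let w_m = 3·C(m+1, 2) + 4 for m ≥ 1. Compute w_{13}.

277

C(14, 2) = 91, so w_{13} = 277.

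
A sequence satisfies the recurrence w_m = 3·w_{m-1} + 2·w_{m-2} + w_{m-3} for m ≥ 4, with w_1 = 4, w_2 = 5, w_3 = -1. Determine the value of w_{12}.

Applying the relation repeatedly:
w_4 = 11  w_5 = 36  w_6 = 129  w_7 = 470  w_8 = 1704  w_9 = 6181  w_{10} = 22421  w_{11} = 81329  w_{12} = 295010.

295010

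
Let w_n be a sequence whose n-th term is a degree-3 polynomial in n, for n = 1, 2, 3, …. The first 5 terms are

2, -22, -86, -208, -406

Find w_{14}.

-8578

1st diffs: -24, -64, -122, -198.
2nd diffs: -40, -58, -76.
3rd diffs: -18, -18 (constant).
So w_n = -3n^3 - 2n^2 + 3n + 4.
Evaluating at n = 14 gives w_{14} = -8578.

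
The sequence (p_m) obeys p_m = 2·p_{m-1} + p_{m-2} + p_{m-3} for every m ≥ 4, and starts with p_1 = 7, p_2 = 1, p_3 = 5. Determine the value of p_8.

Step forward from the initial values:
p_4 = 18;  p_5 = 42;  p_6 = 107;  p_7 = 274;  p_8 = 697.

697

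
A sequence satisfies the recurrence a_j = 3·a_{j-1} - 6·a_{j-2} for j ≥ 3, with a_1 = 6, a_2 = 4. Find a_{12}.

-66096

Compute successive terms:
a_3 = -24  a_4 = -96  a_5 = -144  a_6 = 144  a_7 = 1296  a_8 = 3024  a_9 = 1296  a_{10} = -14256  a_{11} = -50544  a_{12} = -66096.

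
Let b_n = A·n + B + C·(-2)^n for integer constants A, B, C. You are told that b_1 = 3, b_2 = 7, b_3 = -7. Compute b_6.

The three given values yield: A + B - 2C = 3; 2A + B + 4C = 7; 3A + B - 8C = -7.
Subtracting the first from the second: A + 6C = 4.
Subtracting the second from the third: A - 12C = -14.
Solving: C = 1, A = -2, then B = 7.
Therefore b_6 = -12 + 7 + 1·64 = 59.

59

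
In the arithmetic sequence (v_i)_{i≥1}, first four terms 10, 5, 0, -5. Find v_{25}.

-110

Common difference d = -5.
v_i = 10 + (i - 1)·(-5).
v_{25} = 10 + 24·(-5) = -110.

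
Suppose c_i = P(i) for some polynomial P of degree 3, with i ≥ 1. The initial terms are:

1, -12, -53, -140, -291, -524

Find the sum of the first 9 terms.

1st diffs: -13, -41, -87, -151, -233.
2nd diffs: -28, -46, -64, -82.
3rd diffs: -18, -18, -18 (constant).
Newton forward-difference form: c_i = 1 + (-13)·C(i-1,1) + (-28)·C(i-1,2) + (-18)·C(i-1,3).
Continuing: -857, -1308, -1895.
Summing i = 1..9 (9 terms) gives -5079.

-5079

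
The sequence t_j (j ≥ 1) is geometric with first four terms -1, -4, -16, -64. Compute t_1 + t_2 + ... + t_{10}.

-349525

Common ratio r = 4.
t_j = (-1)·4^(j-1).
S = (-1)·(4^10 - 1)/(4 - 1) = (-1)·(1048576 - 1)/(3) = -349525.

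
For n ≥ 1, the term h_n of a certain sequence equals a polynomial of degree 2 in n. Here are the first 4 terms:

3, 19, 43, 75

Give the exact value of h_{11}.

1st diffs: 16, 24, 32.
2nd diffs: 8, 8 (constant).
Newton forward-difference form: h_n = 3 + 16·C(n-1,1) + 8·C(n-1,2).
At n = 11: n-1 = 10, so h_{11} = 3 + 160 + 360 = 523.

523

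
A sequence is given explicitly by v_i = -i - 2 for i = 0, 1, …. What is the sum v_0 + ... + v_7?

Over i = 0..7: Σi = 28.
Total = (-1)·28 + (-2)·8 = -44.

-44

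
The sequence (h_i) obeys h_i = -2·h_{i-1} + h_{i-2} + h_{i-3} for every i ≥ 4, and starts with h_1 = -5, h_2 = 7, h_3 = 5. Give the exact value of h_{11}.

Step forward from the initial values:
h_4 = -8;  h_5 = 28;  h_6 = -59;  h_7 = 138;  h_8 = -307;  h_9 = 693;  h_{10} = -1555;  h_{11} = 3496.

3496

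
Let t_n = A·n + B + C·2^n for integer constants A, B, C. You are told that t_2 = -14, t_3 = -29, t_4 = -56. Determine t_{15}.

The three given values yield: 2A + B + 4C = -14; 3A + B + 8C = -29; 4A + B + 16C = -56.
Subtracting the first from the second: A + 4C = -15.
Subtracting the second from the third: A + 8C = -27.
Solving: C = -3, A = -3, then B = 4.
Therefore t_{15} = -45 + 4 + (-3)·32768 = -98345.

-98345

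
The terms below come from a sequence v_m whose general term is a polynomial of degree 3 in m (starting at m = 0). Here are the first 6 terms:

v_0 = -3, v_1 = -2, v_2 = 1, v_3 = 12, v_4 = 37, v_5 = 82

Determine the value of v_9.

1st diffs: 1, 3, 11, 25, 45.
2nd diffs: 2, 8, 14, 20.
3rd diffs: 6, 6, 6 (constant).
So v_m = m^3 - 2m^2 + 2m - 3.
Evaluating at m = 9 gives v_9 = 582.

582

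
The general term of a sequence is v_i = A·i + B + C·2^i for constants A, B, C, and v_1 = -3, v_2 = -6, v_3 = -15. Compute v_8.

The three given values yield: A + B + 2C = -3; 2A + B + 4C = -6; 3A + B + 8C = -15.
Subtracting the first from the second: A + 2C = -3.
Subtracting the second from the third: A + 4C = -9.
Solving: C = -3, A = 3, then B = 0.
Hence v_8 = 3·8 + 0 + (-3)·256 = -744.

-744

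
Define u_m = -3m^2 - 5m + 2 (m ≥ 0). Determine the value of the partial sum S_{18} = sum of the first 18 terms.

-6084

Over m = 0..17: Σm = 153, Σm² = 1785.
Total = (-3)·1785 + (-5)·153 + (2)·18 = -6084.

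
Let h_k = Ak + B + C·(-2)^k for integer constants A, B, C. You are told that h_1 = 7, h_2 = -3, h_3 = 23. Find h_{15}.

Plug in k = 1, 2, 3: A + B - 2C = 7; 2A + B + 4C = -3; 3A + B - 8C = 23.
Subtracting the first from the second: A + 6C = -10.
Subtracting the second from the third: A - 12C = 26.
Solving: C = -2, A = 2, then B = 1.
So h_k = 2·k + 1 + (-2)·(-2)^k; at k=15 this is 65567.

65567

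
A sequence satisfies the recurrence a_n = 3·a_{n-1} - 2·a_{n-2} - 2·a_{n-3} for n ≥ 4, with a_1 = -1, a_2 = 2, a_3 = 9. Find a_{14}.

-12337

Applying the relation repeatedly:
a_4 = 25, a_5 = 53, a_6 = 91, …, a_{11} = -2795, a_{12} = -5849, a_{13} = -9875, a_{14} = -12337.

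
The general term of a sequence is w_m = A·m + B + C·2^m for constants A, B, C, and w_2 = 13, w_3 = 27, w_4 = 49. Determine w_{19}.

The three given values yield: 2A + B + 4C = 13; 3A + B + 8C = 27; 4A + B + 16C = 49.
Subtracting the first from the second: A + 4C = 14.
Subtracting the second from the third: A + 8C = 22.
Solving: C = 2, A = 6, then B = -7.
Hence w_{19} = 6·19 + (-7) + 2·524288 = 1048683.

1048683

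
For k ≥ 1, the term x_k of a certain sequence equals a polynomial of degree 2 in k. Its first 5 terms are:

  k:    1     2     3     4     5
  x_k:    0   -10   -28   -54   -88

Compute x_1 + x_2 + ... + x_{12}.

-2420

1st diffs: -10, -18, -26, -34.
2nd diffs: -8, -8, -8 (constant).
Newton forward-difference form: x_k = (-10)·C(k-1,1) + (-8)·C(k-1,2).
Continuing: …, -130, -180, -238, -304, …, x_{12} = -550.
Summing k = 1..12 (12 terms) gives -2420.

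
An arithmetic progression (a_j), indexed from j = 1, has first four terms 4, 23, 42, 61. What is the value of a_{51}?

Common difference d = 19.
a_j = 4 + (j - 1)·19.
a_{51} = 4 + 50·19 = 954.

954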